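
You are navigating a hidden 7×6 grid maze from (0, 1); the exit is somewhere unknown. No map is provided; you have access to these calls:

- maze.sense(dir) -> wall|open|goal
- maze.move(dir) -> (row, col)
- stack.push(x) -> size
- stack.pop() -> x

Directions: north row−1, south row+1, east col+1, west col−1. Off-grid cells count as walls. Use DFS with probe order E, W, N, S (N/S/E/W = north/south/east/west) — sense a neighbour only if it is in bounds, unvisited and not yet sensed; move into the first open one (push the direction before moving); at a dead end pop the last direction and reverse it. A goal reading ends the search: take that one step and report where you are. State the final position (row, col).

$ maze.sense dir='east'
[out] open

$ stack.push x='east'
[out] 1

$ maze.move dir='east'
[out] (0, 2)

$ maze.sense dir='east'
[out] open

$ stack.push x='east'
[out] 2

$ maze.move dir='east'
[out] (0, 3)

$ maze.sense dir='east'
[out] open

$ stack.push x='east'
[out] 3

$ maze.move dir='east'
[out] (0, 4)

$ maze.sense dir='east'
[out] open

$ stack.push x='east'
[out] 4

$ maze.move dir='east'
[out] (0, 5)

$ maze.sense dir='south'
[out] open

$ stack.push x='south'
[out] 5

$ maze.move dir='south'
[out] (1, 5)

$ maze.sense dir='west'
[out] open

$ stack.push x='west'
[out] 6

$ maze.move dir='west'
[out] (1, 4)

$ maze.sense dir='west'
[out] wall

$ maze.sense dir='south'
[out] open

$ stack.push x='south'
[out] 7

$ maze.move dir='south'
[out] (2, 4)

$ maze.sense dir='east'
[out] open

$ stack.push x='east'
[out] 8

$ maze.move dir='east'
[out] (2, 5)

$ maze.sense dir='south'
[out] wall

$ stack.pop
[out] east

$ maze.move dir='west'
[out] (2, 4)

$ maze.sense dir='west'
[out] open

$ stack.push x='west'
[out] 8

$ maze.move dir='west'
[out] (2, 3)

$ maze.sense dir='west'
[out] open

$ stack.push x='west'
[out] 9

$ maze.move dir='west'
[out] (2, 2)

$ maze.sense dir='west'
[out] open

$ stack.push x='west'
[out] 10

$ maze.move dir='west'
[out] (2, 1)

$ maze.sense dir='west'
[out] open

$ stack.push x='west'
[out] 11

$ maze.move dir='west'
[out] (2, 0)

$ maze.sense dir='north'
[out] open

$ stack.push x='north'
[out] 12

$ maze.move dir='north'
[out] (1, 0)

$ maze.sense dir='east'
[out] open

$ stack.push x='east'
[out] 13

$ maze.move dir='east'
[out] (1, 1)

$ maze.sense dir='east'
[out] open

$ stack.push x='east'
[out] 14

$ maze.move dir='east'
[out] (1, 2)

$ stack.pop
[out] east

$ maze.move dir='west'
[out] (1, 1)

$ stack.pop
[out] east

$ maze.move dir='west'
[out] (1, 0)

$ maze.sense dir='north'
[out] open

$ stack.push x='north'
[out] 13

$ maze.move dir='north'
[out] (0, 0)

$ stack.pop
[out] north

$ maze.move dir='south'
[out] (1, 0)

$ stack.pop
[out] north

$ maze.move dir='south'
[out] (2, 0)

$ maze.sense dir='south'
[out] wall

$ stack.pop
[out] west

$ maze.move dir='east'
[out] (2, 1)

$ maze.sense dir='south'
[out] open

$ stack.push x='south'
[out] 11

$ maze.move dir='south'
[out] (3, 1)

$ maze.sense dir='east'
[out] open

$ stack.push x='east'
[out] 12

$ maze.move dir='east'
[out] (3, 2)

$ maze.sense dir='east'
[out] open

$ stack.push x='east'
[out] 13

$ maze.move dir='east'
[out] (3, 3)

$ maze.sense dir='east'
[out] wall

$ maze.sense dir='south'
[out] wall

$ stack.pop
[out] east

$ maze.move dir='west'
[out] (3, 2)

$ maze.sense dir='south'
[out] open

$ stack.push x='south'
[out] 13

$ maze.move dir='south'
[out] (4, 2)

$ maze.sense dir='west'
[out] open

$ stack.push x='west'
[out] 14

$ maze.move dir='west'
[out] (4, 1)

$ maze.sense dir='west'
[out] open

$ stack.push x='west'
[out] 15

$ maze.move dir='west'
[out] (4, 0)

$ maze.sense dir='south'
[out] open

$ stack.push x='south'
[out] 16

$ maze.move dir='south'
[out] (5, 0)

$ maze.sense dir='east'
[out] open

$ stack.push x='east'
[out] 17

$ maze.move dir='east'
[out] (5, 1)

$ maze.sense dir='east'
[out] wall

$ maze.sense dir='south'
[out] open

$ stack.push x='south'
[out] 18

$ maze.move dir='south'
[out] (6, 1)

$ maze.sense dir='east'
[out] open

$ stack.push x='east'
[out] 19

$ maze.move dir='east'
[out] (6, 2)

$ maze.sense dir='east'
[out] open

$ stack.push x='east'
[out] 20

$ maze.move dir='east'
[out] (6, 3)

$ maze.sense dir='east'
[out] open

$ stack.push x='east'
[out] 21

$ maze.move dir='east'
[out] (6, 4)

$ maze.sense dir='east'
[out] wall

$ maze.sense dir='north'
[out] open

$ stack.push x='north'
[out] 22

$ maze.move dir='north'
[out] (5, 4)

$ maze.sense dir='east'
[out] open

$ stack.push x='east'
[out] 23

$ maze.move dir='east'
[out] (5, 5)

$ maze.sense dir='north'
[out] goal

$ maze.move dir='north'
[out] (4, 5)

Answer: (4, 5)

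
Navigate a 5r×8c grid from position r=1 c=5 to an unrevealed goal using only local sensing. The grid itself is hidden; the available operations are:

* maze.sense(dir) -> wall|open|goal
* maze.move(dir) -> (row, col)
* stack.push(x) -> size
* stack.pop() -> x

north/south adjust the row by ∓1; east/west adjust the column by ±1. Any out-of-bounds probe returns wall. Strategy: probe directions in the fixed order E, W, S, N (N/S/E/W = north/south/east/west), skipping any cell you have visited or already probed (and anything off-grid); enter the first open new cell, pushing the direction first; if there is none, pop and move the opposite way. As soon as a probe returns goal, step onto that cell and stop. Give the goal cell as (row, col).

==> maze.sense(dir='east')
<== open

==> stack.push(x='east')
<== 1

==> maze.move(dir='east')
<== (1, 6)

==> maze.sense(dir='east')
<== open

==> stack.push(x='east')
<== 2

==> maze.move(dir='east')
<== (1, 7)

==> maze.sense(dir='south')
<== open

==> stack.push(x='south')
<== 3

==> maze.move(dir='south')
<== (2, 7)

==> maze.sense(dir='west')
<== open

==> stack.push(x='west')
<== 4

==> maze.move(dir='west')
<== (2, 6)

==> maze.sense(dir='west')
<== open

==> stack.push(x='west')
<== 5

==> maze.move(dir='west')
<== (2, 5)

==> maze.sense(dir='west')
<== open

==> stack.push(x='west')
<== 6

==> maze.move(dir='west')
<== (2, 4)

==> maze.sense(dir='west')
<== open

==> stack.push(x='west')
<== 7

==> maze.move(dir='west')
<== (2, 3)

==> maze.sense(dir='west')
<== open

==> stack.push(x='west')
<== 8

==> maze.move(dir='west')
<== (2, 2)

==> maze.sense(dir='west')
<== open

==> stack.push(x='west')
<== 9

==> maze.move(dir='west')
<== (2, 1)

==> maze.sense(dir='west')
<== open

==> stack.push(x='west')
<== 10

==> maze.move(dir='west')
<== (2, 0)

==> maze.sense(dir='south')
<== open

==> stack.push(x='south')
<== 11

==> maze.move(dir='south')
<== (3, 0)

==> maze.sense(dir='east')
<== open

==> stack.push(x='east')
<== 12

==> maze.move(dir='east')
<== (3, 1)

==> maze.sense(dir='east')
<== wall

==> maze.sense(dir='south')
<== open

==> stack.push(x='south')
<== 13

==> maze.move(dir='south')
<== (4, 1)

==> maze.sense(dir='east')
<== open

==> stack.push(x='east')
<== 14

==> maze.move(dir='east')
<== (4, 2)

==> maze.sense(dir='east')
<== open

==> stack.push(x='east')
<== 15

==> maze.move(dir='east')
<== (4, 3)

==> maze.sense(dir='east')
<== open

==> stack.push(x='east')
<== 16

==> maze.move(dir='east')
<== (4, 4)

==> maze.sense(dir='east')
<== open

==> stack.push(x='east')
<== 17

==> maze.move(dir='east')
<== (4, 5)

==> maze.sense(dir='east')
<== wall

==> maze.sense(dir='north')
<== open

==> stack.push(x='north')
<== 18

==> maze.move(dir='north')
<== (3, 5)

==> maze.sense(dir='east')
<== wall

==> maze.sense(dir='west')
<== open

==> stack.push(x='west')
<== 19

==> maze.move(dir='west')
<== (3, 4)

==> maze.sense(dir='west')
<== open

==> stack.push(x='west')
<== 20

==> maze.move(dir='west')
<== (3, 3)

==> stack.pop()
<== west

==> maze.move(dir='east')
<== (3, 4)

==> stack.pop()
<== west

==> maze.move(dir='east')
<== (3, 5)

==> stack.pop()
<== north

==> maze.move(dir='south')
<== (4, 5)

==> stack.pop()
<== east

==> maze.move(dir='west')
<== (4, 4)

==> stack.pop()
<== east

==> maze.move(dir='west')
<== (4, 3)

==> stack.pop()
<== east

==> maze.move(dir='west')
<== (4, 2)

==> stack.pop()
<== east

==> maze.move(dir='west')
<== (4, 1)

==> maze.sense(dir='west')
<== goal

==> maze.move(dir='west')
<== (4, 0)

Answer: (4, 0)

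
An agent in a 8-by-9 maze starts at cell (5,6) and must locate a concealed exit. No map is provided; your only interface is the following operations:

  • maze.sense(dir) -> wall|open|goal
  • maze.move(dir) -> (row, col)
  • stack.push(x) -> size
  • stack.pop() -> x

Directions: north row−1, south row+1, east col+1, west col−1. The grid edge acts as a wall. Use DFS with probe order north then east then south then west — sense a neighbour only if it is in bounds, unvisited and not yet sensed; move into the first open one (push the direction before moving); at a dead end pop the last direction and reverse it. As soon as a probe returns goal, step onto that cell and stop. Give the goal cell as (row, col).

# 1. sense(north) == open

# 2. push(north) == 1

# 3. move(north) == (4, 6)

# 4. sense(north) == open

# 5. push(north) == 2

# 6. move(north) == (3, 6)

# 7. sense(north) == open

# 8. push(north) == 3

# 9. move(north) == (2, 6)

# 10. sense(north) == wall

# 11. sense(east) == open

# 12. push(east) == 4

# 13. move(east) == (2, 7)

# 14. sense(north) == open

# 15. push(north) == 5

# 16. move(north) == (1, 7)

# 17. sense(north) == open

# 18. push(north) == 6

# 19. move(north) == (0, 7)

# 20. sense(east) == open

# 21. push(east) == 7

# 22. move(east) == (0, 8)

# 23. sense(south) == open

# 24. push(south) == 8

# 25. move(south) == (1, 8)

# 26. sense(south) == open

# 27. push(south) == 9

# 28. move(south) == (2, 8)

# 29. sense(south) == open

# 30. push(south) == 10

# 31. move(south) == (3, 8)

# 32. sense(south) == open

# 33. push(south) == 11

# 34. move(south) == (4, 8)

# 35. sense(south) == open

# 36. push(south) == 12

# 37. move(south) == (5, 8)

# 38. sense(south) == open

# 39. push(south) == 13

# 40. move(south) == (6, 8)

# 41. sense(south) == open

# 42. push(south) == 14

# 43. move(south) == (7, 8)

# 44. sense(west) == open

# 45. push(west) == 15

# 46. move(west) == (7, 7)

# 47. sense(north) == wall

# 48. sense(west) == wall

# 49. pop() == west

# 50. move(east) == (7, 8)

# 51. pop() == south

# 52. move(north) == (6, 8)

# 53. pop() == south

# 54. move(north) == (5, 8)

# 55. sense(west) == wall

# 56. pop() == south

# 57. move(north) == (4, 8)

# 58. sense(west) == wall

# 59. pop() == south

# 60. move(north) == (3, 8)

# 61. sense(west) == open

# 62. push(west) == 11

# 63. move(west) == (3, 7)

# 64. pop() == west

# 65. move(east) == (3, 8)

# 66. pop() == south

# 67. move(north) == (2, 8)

# 68. pop() == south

# 69. move(north) == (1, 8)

# 70. pop() == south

# 71. move(north) == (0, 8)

# 72. pop() == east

# 73. move(west) == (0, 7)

# 74. sense(west) == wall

# 75. pop() == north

# 76. move(south) == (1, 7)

# 77. pop() == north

# 78. move(south) == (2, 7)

# 79. pop() == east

# 80. move(west) == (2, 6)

# 81. sense(west) == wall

# 82. pop() == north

# 83. move(south) == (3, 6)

# 84. sense(west) == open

# 85. push(west) == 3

# 86. move(west) == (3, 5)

# 87. sense(south) == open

# 88. push(south) == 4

# 89. move(south) == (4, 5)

# 90. sense(south) == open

# 91. push(south) == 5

# 92. move(south) == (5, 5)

# 93. sense(south) == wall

# 94. sense(west) == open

# 95. push(west) == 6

# 96. move(west) == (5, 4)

# 97. sense(north) == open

# 98. push(north) == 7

# 99. move(north) == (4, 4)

# 100. sense(north) == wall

# 101. sense(west) == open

# 102. push(west) == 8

# 103. move(west) == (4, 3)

# 104. sense(north) == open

# 105. push(north) == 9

# 106. move(north) == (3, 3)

# 107. sense(north) == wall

# 108. sense(west) == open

# 109. push(west) == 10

# 110. move(west) == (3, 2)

# 111. sense(north) == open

# 112. push(north) == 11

# 113. move(north) == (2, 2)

# 114. sense(north) == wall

# 115. sense(west) == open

# 116. push(west) == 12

# 117. move(west) == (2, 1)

# 118. sense(north) == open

# 119. push(north) == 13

# 120. move(north) == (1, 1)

# 121. sense(north) == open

# 122. push(north) == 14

# 123. move(north) == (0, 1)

# 124. sense(east) == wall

# 125. sense(west) == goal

# 126. move(west) == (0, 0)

Answer: (0, 0)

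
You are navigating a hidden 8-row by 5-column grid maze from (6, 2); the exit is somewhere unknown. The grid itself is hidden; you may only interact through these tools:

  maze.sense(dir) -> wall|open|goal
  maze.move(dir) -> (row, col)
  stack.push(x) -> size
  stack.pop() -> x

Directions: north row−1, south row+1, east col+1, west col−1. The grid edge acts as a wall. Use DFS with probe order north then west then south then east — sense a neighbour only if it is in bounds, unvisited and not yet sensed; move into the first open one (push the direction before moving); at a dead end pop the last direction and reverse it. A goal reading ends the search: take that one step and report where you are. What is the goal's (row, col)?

! 1. maze.sense(dir=north) => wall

! 2. maze.sense(dir=west) => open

! 3. stack.push(x=west) => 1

! 4. maze.move(dir=west) => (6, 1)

! 5. maze.sense(dir=north) => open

! 6. stack.push(x=north) => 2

! 7. maze.move(dir=north) => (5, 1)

! 8. maze.sense(dir=north) => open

! 9. stack.push(x=north) => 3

! 10. maze.move(dir=north) => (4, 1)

! 11. maze.sense(dir=north) => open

! 12. stack.push(x=north) => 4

! 13. maze.move(dir=north) => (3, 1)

! 14. maze.sense(dir=north) => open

! 15. stack.push(x=north) => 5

! 16. maze.move(dir=north) => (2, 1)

! 17. maze.sense(dir=north) => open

! 18. stack.push(x=north) => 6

! 19. maze.move(dir=north) => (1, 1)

! 20. maze.sense(dir=north) => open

! 21. stack.push(x=north) => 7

! 22. maze.move(dir=north) => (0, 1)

! 23. maze.sense(dir=west) => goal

! 24. maze.move(dir=west) => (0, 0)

Answer: (0, 0)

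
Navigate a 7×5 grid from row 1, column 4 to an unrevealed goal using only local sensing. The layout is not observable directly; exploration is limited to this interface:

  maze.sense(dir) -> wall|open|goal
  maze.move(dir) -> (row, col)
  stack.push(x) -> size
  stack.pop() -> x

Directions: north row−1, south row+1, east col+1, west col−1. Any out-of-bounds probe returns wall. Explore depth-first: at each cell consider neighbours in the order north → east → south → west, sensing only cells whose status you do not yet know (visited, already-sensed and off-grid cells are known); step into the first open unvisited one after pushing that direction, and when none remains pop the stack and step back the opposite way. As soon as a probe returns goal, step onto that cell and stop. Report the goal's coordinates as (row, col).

Act: maze.sense[dir=north]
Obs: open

Act: stack.push[x=north]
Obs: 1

Act: maze.move[dir=north]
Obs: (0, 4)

Act: maze.sense[dir=west]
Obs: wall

Act: stack.pop[]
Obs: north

Act: maze.move[dir=south]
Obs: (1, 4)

Act: maze.sense[dir=south]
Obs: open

Act: stack.push[x=south]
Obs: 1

Act: maze.move[dir=south]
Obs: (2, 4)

Act: maze.sense[dir=south]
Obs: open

Act: stack.push[x=south]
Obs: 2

Act: maze.move[dir=south]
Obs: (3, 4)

Act: maze.sense[dir=south]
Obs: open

Act: stack.push[x=south]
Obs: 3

Act: maze.move[dir=south]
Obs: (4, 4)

Act: maze.sense[dir=south]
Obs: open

Act: stack.push[x=south]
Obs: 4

Act: maze.move[dir=south]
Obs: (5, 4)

Act: maze.sense[dir=south]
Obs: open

Act: stack.push[x=south]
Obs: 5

Act: maze.move[dir=south]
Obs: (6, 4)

Act: maze.sense[dir=west]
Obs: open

Act: stack.push[x=west]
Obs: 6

Act: maze.move[dir=west]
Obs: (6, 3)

Act: maze.sense[dir=north]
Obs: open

Act: stack.push[x=north]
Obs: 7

Act: maze.move[dir=north]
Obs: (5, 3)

Act: maze.sense[dir=north]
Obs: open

Act: stack.push[x=north]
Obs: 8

Act: maze.move[dir=north]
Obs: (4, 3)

Act: maze.sense[dir=north]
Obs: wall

Act: maze.sense[dir=west]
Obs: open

Act: stack.push[x=west]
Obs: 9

Act: maze.move[dir=west]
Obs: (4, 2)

Act: maze.sense[dir=north]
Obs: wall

Act: maze.sense[dir=south]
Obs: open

Act: stack.push[x=south]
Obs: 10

Act: maze.move[dir=south]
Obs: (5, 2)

Act: maze.sense[dir=south]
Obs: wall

Act: maze.sense[dir=west]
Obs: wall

Act: stack.pop[]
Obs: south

Act: maze.move[dir=north]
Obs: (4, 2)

Act: maze.sense[dir=west]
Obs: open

Act: stack.push[x=west]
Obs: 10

Act: maze.move[dir=west]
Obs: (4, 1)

Act: maze.sense[dir=north]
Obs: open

Act: stack.push[x=north]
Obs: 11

Act: maze.move[dir=north]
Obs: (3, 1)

Act: maze.sense[dir=north]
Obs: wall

Act: maze.sense[dir=west]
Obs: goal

Act: maze.move[dir=west]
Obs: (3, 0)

Answer: (3, 0)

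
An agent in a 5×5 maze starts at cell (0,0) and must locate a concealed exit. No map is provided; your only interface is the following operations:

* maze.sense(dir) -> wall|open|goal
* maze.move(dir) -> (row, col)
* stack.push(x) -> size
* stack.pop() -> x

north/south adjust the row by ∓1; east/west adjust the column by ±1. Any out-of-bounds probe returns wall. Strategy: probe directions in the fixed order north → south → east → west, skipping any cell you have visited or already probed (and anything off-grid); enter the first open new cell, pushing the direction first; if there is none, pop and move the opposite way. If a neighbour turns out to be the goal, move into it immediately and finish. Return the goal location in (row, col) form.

Act: sense[dir: south]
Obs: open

Act: push[x: south]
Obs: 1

Act: move[dir: south]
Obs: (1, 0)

Act: sense[dir: south]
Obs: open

Act: push[x: south]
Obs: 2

Act: move[dir: south]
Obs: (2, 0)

Act: sense[dir: south]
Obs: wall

Act: sense[dir: east]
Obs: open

Act: push[x: east]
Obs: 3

Act: move[dir: east]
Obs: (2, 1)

Act: sense[dir: north]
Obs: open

Act: push[x: north]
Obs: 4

Act: move[dir: north]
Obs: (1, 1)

Act: sense[dir: north]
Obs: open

Act: push[x: north]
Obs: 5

Act: move[dir: north]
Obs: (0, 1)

Act: sense[dir: east]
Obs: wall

Act: pop[]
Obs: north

Act: move[dir: south]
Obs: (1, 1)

Act: sense[dir: east]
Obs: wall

Act: pop[]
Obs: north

Act: move[dir: south]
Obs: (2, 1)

Act: sense[dir: south]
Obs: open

Act: push[x: south]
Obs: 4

Act: move[dir: south]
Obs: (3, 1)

Act: sense[dir: south]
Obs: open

Act: push[x: south]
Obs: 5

Act: move[dir: south]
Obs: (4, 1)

Act: sense[dir: east]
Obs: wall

Act: sense[dir: west]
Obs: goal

Act: move[dir: west]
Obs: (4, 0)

Answer: (4, 0)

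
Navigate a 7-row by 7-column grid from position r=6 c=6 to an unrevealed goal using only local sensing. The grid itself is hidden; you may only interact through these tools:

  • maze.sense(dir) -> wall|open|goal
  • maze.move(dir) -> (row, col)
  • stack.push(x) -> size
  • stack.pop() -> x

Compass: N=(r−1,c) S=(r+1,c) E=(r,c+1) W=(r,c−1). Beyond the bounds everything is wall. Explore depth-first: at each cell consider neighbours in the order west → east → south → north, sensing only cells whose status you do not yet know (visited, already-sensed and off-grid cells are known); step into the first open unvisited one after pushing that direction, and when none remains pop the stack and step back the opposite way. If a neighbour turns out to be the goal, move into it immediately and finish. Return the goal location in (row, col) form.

$ maze.sense dir=west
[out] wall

$ maze.sense dir=north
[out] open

$ stack.push x=north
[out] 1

$ maze.move dir=north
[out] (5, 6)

$ maze.sense dir=west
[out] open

$ stack.push x=west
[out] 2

$ maze.move dir=west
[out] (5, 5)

$ maze.sense dir=west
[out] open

$ stack.push x=west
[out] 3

$ maze.move dir=west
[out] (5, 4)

$ maze.sense dir=west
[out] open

$ stack.push x=west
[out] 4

$ maze.move dir=west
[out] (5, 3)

$ maze.sense dir=west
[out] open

$ stack.push x=west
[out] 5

$ maze.move dir=west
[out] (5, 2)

$ maze.sense dir=west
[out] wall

$ maze.sense dir=south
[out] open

$ stack.push x=south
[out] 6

$ maze.move dir=south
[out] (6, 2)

$ maze.sense dir=west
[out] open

$ stack.push x=west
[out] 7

$ maze.move dir=west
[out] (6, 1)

$ maze.sense dir=west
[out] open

$ stack.push x=west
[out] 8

$ maze.move dir=west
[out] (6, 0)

$ maze.sense dir=north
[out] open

$ stack.push x=north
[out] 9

$ maze.move dir=north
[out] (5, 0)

$ maze.sense dir=north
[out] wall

$ stack.pop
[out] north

$ maze.move dir=south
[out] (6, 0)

$ stack.pop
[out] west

$ maze.move dir=east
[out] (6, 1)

$ stack.pop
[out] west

$ maze.move dir=east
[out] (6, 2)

$ maze.sense dir=east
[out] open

$ stack.push x=east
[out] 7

$ maze.move dir=east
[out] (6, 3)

$ maze.sense dir=east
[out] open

$ stack.push x=east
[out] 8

$ maze.move dir=east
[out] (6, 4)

$ stack.pop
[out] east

$ maze.move dir=west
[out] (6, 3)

$ stack.pop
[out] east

$ maze.move dir=west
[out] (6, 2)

$ stack.pop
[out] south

$ maze.move dir=north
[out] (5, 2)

$ maze.sense dir=north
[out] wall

$ stack.pop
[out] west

$ maze.move dir=east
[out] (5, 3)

$ maze.sense dir=north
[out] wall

$ stack.pop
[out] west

$ maze.move dir=east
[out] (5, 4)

$ maze.sense dir=north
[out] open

$ stack.push x=north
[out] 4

$ maze.move dir=north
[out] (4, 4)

$ maze.sense dir=east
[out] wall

$ maze.sense dir=north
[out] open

$ stack.push x=north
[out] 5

$ maze.move dir=north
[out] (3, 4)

$ maze.sense dir=west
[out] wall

$ maze.sense dir=east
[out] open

$ stack.push x=east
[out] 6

$ maze.move dir=east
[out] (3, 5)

$ maze.sense dir=east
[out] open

$ stack.push x=east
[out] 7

$ maze.move dir=east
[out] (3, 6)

$ maze.sense dir=south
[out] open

$ stack.push x=south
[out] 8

$ maze.move dir=south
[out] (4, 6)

$ stack.pop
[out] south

$ maze.move dir=north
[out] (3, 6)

$ maze.sense dir=north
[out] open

$ stack.push x=north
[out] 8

$ maze.move dir=north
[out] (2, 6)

$ maze.sense dir=west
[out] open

$ stack.push x=west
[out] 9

$ maze.move dir=west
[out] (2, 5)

$ maze.sense dir=west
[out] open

$ stack.push x=west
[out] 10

$ maze.move dir=west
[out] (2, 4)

$ maze.sense dir=west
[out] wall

$ maze.sense dir=north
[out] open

$ stack.push x=north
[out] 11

$ maze.move dir=north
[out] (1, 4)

$ maze.sense dir=west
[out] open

$ stack.push x=west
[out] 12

$ maze.move dir=west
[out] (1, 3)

$ maze.sense dir=west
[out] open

$ stack.push x=west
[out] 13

$ maze.move dir=west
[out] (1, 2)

$ maze.sense dir=west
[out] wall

$ maze.sense dir=south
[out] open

$ stack.push x=south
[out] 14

$ maze.move dir=south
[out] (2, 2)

$ maze.sense dir=west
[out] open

$ stack.push x=west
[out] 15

$ maze.move dir=west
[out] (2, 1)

$ maze.sense dir=west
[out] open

$ stack.push x=west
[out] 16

$ maze.move dir=west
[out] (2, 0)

$ maze.sense dir=south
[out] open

$ stack.push x=south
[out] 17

$ maze.move dir=south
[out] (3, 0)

$ maze.sense dir=east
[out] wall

$ stack.pop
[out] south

$ maze.move dir=north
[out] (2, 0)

$ maze.sense dir=north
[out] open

$ stack.push x=north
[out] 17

$ maze.move dir=north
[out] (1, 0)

$ maze.sense dir=north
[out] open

$ stack.push x=north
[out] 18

$ maze.move dir=north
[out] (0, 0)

$ maze.sense dir=east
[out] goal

$ maze.move dir=east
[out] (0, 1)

Answer: (0, 1)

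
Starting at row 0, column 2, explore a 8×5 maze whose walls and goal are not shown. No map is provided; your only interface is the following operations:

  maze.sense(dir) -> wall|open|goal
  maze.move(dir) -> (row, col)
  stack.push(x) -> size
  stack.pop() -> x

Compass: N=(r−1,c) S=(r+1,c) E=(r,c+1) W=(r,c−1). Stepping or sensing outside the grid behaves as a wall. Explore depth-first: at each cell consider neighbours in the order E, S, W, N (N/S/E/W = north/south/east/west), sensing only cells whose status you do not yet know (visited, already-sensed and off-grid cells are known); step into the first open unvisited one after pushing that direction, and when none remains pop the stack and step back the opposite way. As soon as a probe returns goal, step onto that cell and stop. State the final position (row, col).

$ maze.sense dir=east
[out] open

$ stack.push x=east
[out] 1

$ maze.move dir=east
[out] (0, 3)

$ maze.sense dir=east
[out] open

$ stack.push x=east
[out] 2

$ maze.move dir=east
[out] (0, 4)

$ maze.sense dir=south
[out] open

$ stack.push x=south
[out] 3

$ maze.move dir=south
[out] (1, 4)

$ maze.sense dir=south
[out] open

$ stack.push x=south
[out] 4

$ maze.move dir=south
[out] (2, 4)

$ maze.sense dir=south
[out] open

$ stack.push x=south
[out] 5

$ maze.move dir=south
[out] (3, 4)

$ maze.sense dir=south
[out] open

$ stack.push x=south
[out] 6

$ maze.move dir=south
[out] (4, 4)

$ maze.sense dir=south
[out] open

$ stack.push x=south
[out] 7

$ maze.move dir=south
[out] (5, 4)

$ maze.sense dir=south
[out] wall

$ maze.sense dir=west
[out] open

$ stack.push x=west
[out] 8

$ maze.move dir=west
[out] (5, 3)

$ maze.sense dir=south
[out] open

$ stack.push x=south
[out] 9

$ maze.move dir=south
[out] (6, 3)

$ maze.sense dir=south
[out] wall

$ maze.sense dir=west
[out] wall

$ stack.pop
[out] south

$ maze.move dir=north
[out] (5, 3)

$ maze.sense dir=west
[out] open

$ stack.push x=west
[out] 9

$ maze.move dir=west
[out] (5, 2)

$ maze.sense dir=west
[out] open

$ stack.push x=west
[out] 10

$ maze.move dir=west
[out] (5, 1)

$ maze.sense dir=south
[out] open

$ stack.push x=south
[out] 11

$ maze.move dir=south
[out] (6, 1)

$ maze.sense dir=south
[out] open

$ stack.push x=south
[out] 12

$ maze.move dir=south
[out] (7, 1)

$ maze.sense dir=east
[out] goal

$ maze.move dir=east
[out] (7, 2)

Answer: (7, 2)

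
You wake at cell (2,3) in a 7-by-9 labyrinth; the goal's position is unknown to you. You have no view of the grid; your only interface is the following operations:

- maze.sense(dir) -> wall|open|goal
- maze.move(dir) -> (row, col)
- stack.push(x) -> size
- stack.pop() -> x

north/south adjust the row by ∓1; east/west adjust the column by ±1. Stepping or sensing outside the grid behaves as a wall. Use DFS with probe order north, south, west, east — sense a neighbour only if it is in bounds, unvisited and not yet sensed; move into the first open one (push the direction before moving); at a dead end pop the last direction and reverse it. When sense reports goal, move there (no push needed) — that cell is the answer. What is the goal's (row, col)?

>>> maze.sense north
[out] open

>>> stack.push north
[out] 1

>>> maze.move north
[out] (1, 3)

>>> maze.sense north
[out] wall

>>> maze.sense west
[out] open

>>> stack.push west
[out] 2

>>> maze.move west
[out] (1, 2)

>>> maze.sense north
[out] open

>>> stack.push north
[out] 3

>>> maze.move north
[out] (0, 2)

>>> maze.sense west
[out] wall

>>> stack.pop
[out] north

>>> maze.move south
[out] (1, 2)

>>> maze.sense south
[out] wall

>>> maze.sense west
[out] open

>>> stack.push west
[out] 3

>>> maze.move west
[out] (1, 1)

>>> maze.sense south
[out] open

>>> stack.push south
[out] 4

>>> maze.move south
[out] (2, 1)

>>> maze.sense south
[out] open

>>> stack.push south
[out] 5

>>> maze.move south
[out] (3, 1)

>>> maze.sense south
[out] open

>>> stack.push south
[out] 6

>>> maze.move south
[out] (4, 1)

>>> maze.sense south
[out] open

>>> stack.push south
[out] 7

>>> maze.move south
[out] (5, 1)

>>> maze.sense south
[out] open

>>> stack.push south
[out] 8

>>> maze.move south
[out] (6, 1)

>>> maze.sense west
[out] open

>>> stack.push west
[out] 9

>>> maze.move west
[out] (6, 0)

>>> maze.sense north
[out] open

>>> stack.push north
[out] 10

>>> maze.move north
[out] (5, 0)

>>> maze.sense north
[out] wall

>>> stack.pop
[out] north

>>> maze.move south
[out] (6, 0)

>>> stack.pop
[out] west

>>> maze.move east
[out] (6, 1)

>>> maze.sense east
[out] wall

>>> stack.pop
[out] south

>>> maze.move north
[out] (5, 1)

>>> maze.sense east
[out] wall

>>> stack.pop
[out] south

>>> maze.move north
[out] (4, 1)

>>> maze.sense east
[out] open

>>> stack.push east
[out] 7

>>> maze.move east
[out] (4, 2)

>>> maze.sense north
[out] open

>>> stack.push north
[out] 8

>>> maze.move north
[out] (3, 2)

>>> maze.sense east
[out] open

>>> stack.push east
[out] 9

>>> maze.move east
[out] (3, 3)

>>> maze.sense south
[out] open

>>> stack.push south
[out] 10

>>> maze.move south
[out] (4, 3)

>>> maze.sense south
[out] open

>>> stack.push south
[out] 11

>>> maze.move south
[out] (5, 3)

>>> maze.sense south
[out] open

>>> stack.push south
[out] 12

>>> maze.move south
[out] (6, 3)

>>> maze.sense east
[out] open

>>> stack.push east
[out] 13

>>> maze.move east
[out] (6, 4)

>>> maze.sense north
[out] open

>>> stack.push north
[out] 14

>>> maze.move north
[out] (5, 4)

>>> maze.sense north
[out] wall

>>> maze.sense east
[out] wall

>>> stack.pop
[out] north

>>> maze.move south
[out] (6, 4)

>>> maze.sense east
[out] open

>>> stack.push east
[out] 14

>>> maze.move east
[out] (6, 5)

>>> maze.sense east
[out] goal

>>> maze.move east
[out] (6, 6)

Answer: (6, 6)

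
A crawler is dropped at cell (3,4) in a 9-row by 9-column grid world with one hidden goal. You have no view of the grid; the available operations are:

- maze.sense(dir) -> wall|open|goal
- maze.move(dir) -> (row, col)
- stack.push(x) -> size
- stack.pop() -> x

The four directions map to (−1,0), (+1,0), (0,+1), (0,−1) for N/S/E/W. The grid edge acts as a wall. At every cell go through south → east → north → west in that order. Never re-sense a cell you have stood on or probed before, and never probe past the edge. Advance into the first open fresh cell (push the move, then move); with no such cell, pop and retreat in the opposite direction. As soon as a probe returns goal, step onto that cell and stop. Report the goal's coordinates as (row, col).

CALL maze.sense[dir=south]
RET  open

CALL stack.push[x=south]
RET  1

CALL maze.move[dir=south]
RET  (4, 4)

CALL maze.sense[dir=south]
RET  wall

CALL maze.sense[dir=east]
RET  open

CALL stack.push[x=east]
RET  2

CALL maze.move[dir=east]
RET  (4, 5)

CALL maze.sense[dir=south]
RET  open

CALL stack.push[x=south]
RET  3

CALL maze.move[dir=south]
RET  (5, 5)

CALL maze.sense[dir=south]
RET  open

CALL stack.push[x=south]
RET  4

CALL maze.move[dir=south]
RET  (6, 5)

CALL maze.sense[dir=south]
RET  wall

CALL maze.sense[dir=east]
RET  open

CALL stack.push[x=east]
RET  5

CALL maze.move[dir=east]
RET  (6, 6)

CALL maze.sense[dir=south]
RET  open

CALL stack.push[x=south]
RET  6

CALL maze.move[dir=south]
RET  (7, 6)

CALL maze.sense[dir=south]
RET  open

CALL stack.push[x=south]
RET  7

CALL maze.move[dir=south]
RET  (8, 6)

CALL maze.sense[dir=east]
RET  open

CALL stack.push[x=east]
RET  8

CALL maze.move[dir=east]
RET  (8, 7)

CALL maze.sense[dir=east]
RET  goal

CALL maze.move[dir=east]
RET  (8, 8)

Answer: (8, 8)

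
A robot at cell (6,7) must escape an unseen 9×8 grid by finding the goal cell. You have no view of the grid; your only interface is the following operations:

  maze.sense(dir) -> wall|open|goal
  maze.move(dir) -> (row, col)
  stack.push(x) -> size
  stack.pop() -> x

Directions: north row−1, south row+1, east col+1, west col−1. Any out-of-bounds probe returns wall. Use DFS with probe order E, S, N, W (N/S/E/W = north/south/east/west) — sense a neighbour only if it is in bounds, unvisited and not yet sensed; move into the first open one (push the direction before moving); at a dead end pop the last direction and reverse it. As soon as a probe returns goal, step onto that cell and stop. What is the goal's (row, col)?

Act: maze.sense[dir=south]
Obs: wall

Act: maze.sense[dir=north]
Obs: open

Act: stack.push[x=north]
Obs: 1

Act: maze.move[dir=north]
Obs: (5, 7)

Act: maze.sense[dir=north]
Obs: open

Act: stack.push[x=north]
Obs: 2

Act: maze.move[dir=north]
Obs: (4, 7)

Act: maze.sense[dir=north]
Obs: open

Act: stack.push[x=north]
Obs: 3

Act: maze.move[dir=north]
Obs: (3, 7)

Act: maze.sense[dir=north]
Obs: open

Act: stack.push[x=north]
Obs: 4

Act: maze.move[dir=north]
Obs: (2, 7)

Act: maze.sense[dir=north]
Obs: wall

Act: maze.sense[dir=west]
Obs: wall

Act: stack.pop[]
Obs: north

Act: maze.move[dir=south]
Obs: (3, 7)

Act: maze.sense[dir=west]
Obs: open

Act: stack.push[x=west]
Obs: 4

Act: maze.move[dir=west]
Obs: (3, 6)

Act: maze.sense[dir=south]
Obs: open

Act: stack.push[x=south]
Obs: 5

Act: maze.move[dir=south]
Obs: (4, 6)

Act: maze.sense[dir=south]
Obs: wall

Act: maze.sense[dir=west]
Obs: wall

Act: stack.pop[]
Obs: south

Act: maze.move[dir=north]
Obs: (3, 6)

Act: maze.sense[dir=west]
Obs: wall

Act: stack.pop[]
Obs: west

Act: maze.move[dir=east]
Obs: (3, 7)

Act: stack.pop[]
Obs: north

Act: maze.move[dir=south]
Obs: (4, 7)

Act: stack.pop[]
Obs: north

Act: maze.move[dir=south]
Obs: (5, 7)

Act: stack.pop[]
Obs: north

Act: maze.move[dir=south]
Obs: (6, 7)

Act: maze.sense[dir=west]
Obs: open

Act: stack.push[x=west]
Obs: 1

Act: maze.move[dir=west]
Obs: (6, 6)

Act: maze.sense[dir=south]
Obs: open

Act: stack.push[x=south]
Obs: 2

Act: maze.move[dir=south]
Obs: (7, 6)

Act: maze.sense[dir=south]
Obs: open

Act: stack.push[x=south]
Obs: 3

Act: maze.move[dir=south]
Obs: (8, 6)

Act: maze.sense[dir=east]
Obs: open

Act: stack.push[x=east]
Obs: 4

Act: maze.move[dir=east]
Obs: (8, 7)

Act: stack.pop[]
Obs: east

Act: maze.move[dir=west]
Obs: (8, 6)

Act: maze.sense[dir=west]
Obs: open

Act: stack.push[x=west]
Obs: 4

Act: maze.move[dir=west]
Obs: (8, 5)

Act: maze.sense[dir=north]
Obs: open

Act: stack.push[x=north]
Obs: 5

Act: maze.move[dir=north]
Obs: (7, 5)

Act: maze.sense[dir=north]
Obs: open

Act: stack.push[x=north]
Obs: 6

Act: maze.move[dir=north]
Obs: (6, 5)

Act: maze.sense[dir=north]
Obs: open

Act: stack.push[x=north]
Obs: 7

Act: maze.move[dir=north]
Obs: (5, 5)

Act: maze.sense[dir=west]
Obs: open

Act: stack.push[x=west]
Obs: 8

Act: maze.move[dir=west]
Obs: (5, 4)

Act: maze.sense[dir=south]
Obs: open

Act: stack.push[x=south]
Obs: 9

Act: maze.move[dir=south]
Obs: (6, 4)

Act: maze.sense[dir=south]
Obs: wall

Act: maze.sense[dir=west]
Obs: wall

Act: stack.pop[]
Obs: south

Act: maze.move[dir=north]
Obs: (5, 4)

Act: maze.sense[dir=north]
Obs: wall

Act: maze.sense[dir=west]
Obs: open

Act: stack.push[x=west]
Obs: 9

Act: maze.move[dir=west]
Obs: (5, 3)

Act: maze.sense[dir=north]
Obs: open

Act: stack.push[x=north]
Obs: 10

Act: maze.move[dir=north]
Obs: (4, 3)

Act: maze.sense[dir=north]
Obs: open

Act: stack.push[x=north]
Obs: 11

Act: maze.move[dir=north]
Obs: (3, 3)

Act: maze.sense[dir=east]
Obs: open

Act: stack.push[x=east]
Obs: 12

Act: maze.move[dir=east]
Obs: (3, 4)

Act: maze.sense[dir=north]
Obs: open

Act: stack.push[x=north]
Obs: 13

Act: maze.move[dir=north]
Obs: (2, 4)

Act: maze.sense[dir=east]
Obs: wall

Act: maze.sense[dir=north]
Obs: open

Act: stack.push[x=north]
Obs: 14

Act: maze.move[dir=north]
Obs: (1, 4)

Act: maze.sense[dir=east]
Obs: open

Act: stack.push[x=east]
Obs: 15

Act: maze.move[dir=east]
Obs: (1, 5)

Act: maze.sense[dir=east]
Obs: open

Act: stack.push[x=east]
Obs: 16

Act: maze.move[dir=east]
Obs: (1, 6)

Act: maze.sense[dir=north]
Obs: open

Act: stack.push[x=north]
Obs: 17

Act: maze.move[dir=north]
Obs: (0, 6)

Act: maze.sense[dir=east]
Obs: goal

Act: maze.move[dir=east]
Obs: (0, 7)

Answer: (0, 7)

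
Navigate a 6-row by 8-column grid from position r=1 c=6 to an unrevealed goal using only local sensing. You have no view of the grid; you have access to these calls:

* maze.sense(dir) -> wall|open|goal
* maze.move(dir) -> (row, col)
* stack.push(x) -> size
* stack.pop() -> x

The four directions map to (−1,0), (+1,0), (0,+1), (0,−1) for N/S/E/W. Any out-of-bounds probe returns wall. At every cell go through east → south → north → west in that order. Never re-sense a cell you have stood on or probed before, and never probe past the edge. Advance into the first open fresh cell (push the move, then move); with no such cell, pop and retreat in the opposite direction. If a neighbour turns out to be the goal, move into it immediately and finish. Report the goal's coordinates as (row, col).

Using maze.sense on dir→east, — result: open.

I call stack.push on x→east, yielding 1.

I try maze.move on dir→east, : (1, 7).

Using maze.sense on dir→south, — result: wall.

Invoking maze.sense on dir→north, which returns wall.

I invoke stack.pop, yielding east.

I use maze.move on dir→west, and see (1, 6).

I call maze.sense on dir→south, and observe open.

Calling stack.push on x→south, giving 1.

Calling maze.move on dir→south, → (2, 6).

I use maze.sense on dir→south, → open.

Then stack.push on x→south, and see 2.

Calling maze.move on dir→south, and get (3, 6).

I invoke maze.sense on dir→east, — result: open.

Now I run stack.push on x→east, giving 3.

Then maze.move on dir→east, which returns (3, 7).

Now I run maze.sense on dir→south, yielding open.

I try stack.push on x→south, which returns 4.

I call maze.move on dir→south, : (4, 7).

Now I run maze.sense on dir→south, and observe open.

I run stack.push on x→south, and get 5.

I run maze.move on dir→south, and see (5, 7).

Now I run maze.sense on dir→west, yielding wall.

Next I call stack.pop, and observe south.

I use maze.move on dir→north, and get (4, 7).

I try maze.sense on dir→west, yielding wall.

Calling stack.pop(), : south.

I run maze.move on dir→north, → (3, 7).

Using stack.pop, and get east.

Invoking maze.move on dir→west, : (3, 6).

I invoke maze.sense on dir→west, and get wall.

I try stack.pop, and observe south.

I run maze.move on dir→north, — result: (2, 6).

Using maze.sense on dir→west, and get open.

Then stack.push on x→west, and see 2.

Using maze.move on dir→west, giving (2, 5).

Now I run maze.sense on dir→north, and see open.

I invoke stack.push on x→north, → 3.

Next I call maze.move on dir→north, and see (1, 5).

I call maze.sense on dir→north, and observe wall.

I use maze.sense on dir→west, → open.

Using stack.push on x→west, — result: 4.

Then maze.move on dir→west, giving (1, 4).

Using maze.sense on dir→south, giving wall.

Next I call maze.sense on dir→north, → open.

Calling stack.push on x→north, — result: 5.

I run maze.move on dir→north, — result: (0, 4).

Using maze.sense on dir→west, : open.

I try stack.push on x→west, and see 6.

Calling maze.move on dir→west, : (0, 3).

I try maze.sense on dir→south, and observe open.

I run stack.push on x→south, which returns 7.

Then maze.move on dir→south, yielding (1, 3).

Calling maze.sense on dir→south, which returns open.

Calling stack.push on x→south, yielding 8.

I try maze.move on dir→south, — result: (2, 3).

Invoking maze.sense on dir→south, giving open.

Calling stack.push on x→south, and observe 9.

I use maze.move on dir→south, — result: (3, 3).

I call maze.sense on dir→east, and see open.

Invoking stack.push on x→east, : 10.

Invoking maze.move on dir→east, and observe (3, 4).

Invoking maze.sense on dir→south, which returns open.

I invoke stack.push on x→south, — result: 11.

Next I call maze.move on dir→south, and get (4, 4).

I call maze.sense on dir→east, — result: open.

I run stack.push on x→east, yielding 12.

Invoking maze.move on dir→east, — result: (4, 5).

Now I run maze.sense on dir→south, which returns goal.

Using maze.move on dir→south, giving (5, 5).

Answer: (5, 5)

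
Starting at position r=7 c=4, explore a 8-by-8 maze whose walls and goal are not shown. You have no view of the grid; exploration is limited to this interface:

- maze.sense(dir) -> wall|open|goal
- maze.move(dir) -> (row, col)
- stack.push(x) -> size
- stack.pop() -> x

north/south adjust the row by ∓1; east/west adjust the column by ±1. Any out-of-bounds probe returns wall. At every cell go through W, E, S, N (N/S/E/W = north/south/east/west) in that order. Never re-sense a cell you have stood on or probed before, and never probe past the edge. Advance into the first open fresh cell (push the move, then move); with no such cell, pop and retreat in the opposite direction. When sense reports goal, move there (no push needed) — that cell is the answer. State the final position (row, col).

·→ maze.sense(dir→west)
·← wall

·→ maze.sense(dir→east)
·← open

·→ stack.push(x→east)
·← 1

·→ maze.move(dir→east)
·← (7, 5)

·→ maze.sense(dir→east)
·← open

·→ stack.push(x→east)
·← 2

·→ maze.move(dir→east)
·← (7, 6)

·→ maze.sense(dir→east)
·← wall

·→ maze.sense(dir→north)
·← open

·→ stack.push(x→north)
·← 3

·→ maze.move(dir→north)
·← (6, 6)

·→ maze.sense(dir→west)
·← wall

·→ maze.sense(dir→east)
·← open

·→ stack.push(x→east)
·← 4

·→ maze.move(dir→east)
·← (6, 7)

·→ maze.sense(dir→north)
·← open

·→ stack.push(x→north)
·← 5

·→ maze.move(dir→north)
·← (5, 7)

·→ maze.sense(dir→west)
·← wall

·→ maze.sense(dir→north)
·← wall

·→ stack.pop()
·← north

·→ maze.move(dir→south)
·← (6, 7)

·→ stack.pop()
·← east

·→ maze.move(dir→west)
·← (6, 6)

·→ stack.pop()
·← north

·→ maze.move(dir→south)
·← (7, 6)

·→ stack.pop()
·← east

·→ maze.move(dir→west)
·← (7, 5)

·→ stack.pop()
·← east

·→ maze.move(dir→west)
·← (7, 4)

·→ maze.sense(dir→north)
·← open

·→ stack.push(x→north)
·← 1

·→ maze.move(dir→north)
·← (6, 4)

·→ maze.sense(dir→west)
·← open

·→ stack.push(x→west)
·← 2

·→ maze.move(dir→west)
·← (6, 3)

·→ maze.sense(dir→west)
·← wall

·→ maze.sense(dir→north)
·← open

·→ stack.push(x→north)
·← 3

·→ maze.move(dir→north)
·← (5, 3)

·→ maze.sense(dir→west)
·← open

·→ stack.push(x→west)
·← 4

·→ maze.move(dir→west)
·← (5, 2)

·→ maze.sense(dir→west)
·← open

·→ stack.push(x→west)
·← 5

·→ maze.move(dir→west)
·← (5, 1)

·→ maze.sense(dir→west)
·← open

·→ stack.push(x→west)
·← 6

·→ maze.move(dir→west)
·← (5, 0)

·→ maze.sense(dir→south)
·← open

·→ stack.push(x→south)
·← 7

·→ maze.move(dir→south)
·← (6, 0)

·→ maze.sense(dir→east)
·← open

·→ stack.push(x→east)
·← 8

·→ maze.move(dir→east)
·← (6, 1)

·→ maze.sense(dir→south)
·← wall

·→ stack.pop()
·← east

·→ maze.move(dir→west)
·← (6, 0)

·→ maze.sense(dir→south)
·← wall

·→ stack.pop()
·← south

·→ maze.move(dir→north)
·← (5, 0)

·→ maze.sense(dir→north)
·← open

·→ stack.push(x→north)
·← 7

·→ maze.move(dir→north)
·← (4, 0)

·→ maze.sense(dir→east)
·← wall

·→ maze.sense(dir→north)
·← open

·→ stack.push(x→north)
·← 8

·→ maze.move(dir→north)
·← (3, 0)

·→ maze.sense(dir→east)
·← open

·→ stack.push(x→east)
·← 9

·→ maze.move(dir→east)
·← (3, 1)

·→ maze.sense(dir→east)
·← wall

·→ maze.sense(dir→north)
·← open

·→ stack.push(x→north)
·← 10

·→ maze.move(dir→north)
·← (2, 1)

·→ maze.sense(dir→west)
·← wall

·→ maze.sense(dir→east)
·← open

·→ stack.push(x→east)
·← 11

·→ maze.move(dir→east)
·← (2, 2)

·→ maze.sense(dir→east)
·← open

·→ stack.push(x→east)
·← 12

·→ maze.move(dir→east)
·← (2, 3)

·→ maze.sense(dir→east)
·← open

·→ stack.push(x→east)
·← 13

·→ maze.move(dir→east)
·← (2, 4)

·→ maze.sense(dir→east)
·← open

·→ stack.push(x→east)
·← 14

·→ maze.move(dir→east)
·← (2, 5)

·→ maze.sense(dir→east)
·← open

·→ stack.push(x→east)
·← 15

·→ maze.move(dir→east)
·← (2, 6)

·→ maze.sense(dir→east)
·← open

·→ stack.push(x→east)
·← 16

·→ maze.move(dir→east)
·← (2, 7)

·→ maze.sense(dir→south)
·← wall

·→ maze.sense(dir→north)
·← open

·→ stack.push(x→north)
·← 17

·→ maze.move(dir→north)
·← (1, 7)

·→ maze.sense(dir→west)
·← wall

·→ maze.sense(dir→north)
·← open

·→ stack.push(x→north)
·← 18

·→ maze.move(dir→north)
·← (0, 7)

·→ maze.sense(dir→west)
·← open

·→ stack.push(x→west)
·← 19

·→ maze.move(dir→west)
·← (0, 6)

·→ maze.sense(dir→west)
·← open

·→ stack.push(x→west)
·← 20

·→ maze.move(dir→west)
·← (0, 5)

·→ maze.sense(dir→west)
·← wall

·→ maze.sense(dir→south)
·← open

·→ stack.push(x→south)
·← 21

·→ maze.move(dir→south)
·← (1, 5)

·→ maze.sense(dir→west)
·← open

·→ stack.push(x→west)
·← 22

·→ maze.move(dir→west)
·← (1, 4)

·→ maze.sense(dir→west)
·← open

·→ stack.push(x→west)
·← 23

·→ maze.move(dir→west)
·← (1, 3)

·→ maze.sense(dir→west)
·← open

·→ stack.push(x→west)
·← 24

·→ maze.move(dir→west)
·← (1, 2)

·→ maze.sense(dir→west)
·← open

·→ stack.push(x→west)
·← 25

·→ maze.move(dir→west)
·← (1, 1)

·→ maze.sense(dir→west)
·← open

·→ stack.push(x→west)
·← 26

·→ maze.move(dir→west)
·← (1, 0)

·→ maze.sense(dir→north)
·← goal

·→ maze.move(dir→north)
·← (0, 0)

Answer: (0, 0)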